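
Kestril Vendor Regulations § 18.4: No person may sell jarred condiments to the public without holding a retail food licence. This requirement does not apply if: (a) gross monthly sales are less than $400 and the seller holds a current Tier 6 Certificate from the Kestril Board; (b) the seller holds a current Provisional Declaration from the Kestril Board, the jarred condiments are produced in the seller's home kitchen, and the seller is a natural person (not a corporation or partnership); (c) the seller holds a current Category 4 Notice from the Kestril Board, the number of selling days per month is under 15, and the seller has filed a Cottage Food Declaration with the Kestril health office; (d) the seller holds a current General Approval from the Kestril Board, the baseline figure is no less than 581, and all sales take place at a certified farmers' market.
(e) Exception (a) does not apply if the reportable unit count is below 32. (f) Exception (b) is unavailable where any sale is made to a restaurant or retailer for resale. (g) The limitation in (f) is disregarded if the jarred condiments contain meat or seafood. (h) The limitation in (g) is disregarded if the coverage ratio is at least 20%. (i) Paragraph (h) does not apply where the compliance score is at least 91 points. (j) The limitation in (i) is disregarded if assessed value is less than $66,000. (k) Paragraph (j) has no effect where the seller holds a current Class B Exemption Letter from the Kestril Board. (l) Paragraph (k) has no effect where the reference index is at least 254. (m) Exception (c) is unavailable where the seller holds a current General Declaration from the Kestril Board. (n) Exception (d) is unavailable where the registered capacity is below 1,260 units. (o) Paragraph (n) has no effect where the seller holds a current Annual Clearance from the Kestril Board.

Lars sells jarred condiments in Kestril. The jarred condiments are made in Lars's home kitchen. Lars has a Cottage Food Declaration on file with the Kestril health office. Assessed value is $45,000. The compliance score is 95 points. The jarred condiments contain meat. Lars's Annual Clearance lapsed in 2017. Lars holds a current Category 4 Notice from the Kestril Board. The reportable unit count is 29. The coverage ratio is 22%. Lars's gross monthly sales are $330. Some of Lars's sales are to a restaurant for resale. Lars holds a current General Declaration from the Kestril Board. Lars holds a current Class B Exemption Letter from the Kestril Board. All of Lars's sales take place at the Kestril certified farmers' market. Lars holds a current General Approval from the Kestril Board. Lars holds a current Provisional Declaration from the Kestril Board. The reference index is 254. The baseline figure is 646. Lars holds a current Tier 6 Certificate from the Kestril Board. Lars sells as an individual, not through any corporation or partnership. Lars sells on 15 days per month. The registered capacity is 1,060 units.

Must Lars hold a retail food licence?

Yes — Lars must hold a retail food licence.

Exception (a) is satisfied on its face — gross monthly sales are $330, less than the $400 limit; a current Tier 6 Certificate is held. But: (e) is triggered — the reportable unit count is 29, below the 32 limit. Exception (a) does not apply.
Exception (b): a current Provisional Declaration is held; the jarred condiments are home-kitchen produced; the seller is a natural person — every condition holds. Turning to paragraphs (f)–(l): (f) operates against (b): some sales are to a restaurant for resale. (g) operates (the jarred condiments contain meat), but is overridden by (h): (h) operates against (g): the coverage ratio is 22%, meeting the 20% threshold. (i) would limit (h) — the compliance score is 95 points, meeting the 91 points threshold — but (j) sets (i) aside: (j) operates against (i): assessed value is $45,000, less than the $66,000 limit. (k) is engaged (a current Class B Exemption Letter is held), but is displaced by (l): (l) applies — the reference index is 254, meeting the 254 threshold. Exception (b) does not apply.
Exception (c) requires that the number of selling days per month is under 15; but the number of selling days per month is 15, not under 15, so (c) is unavailable.
Exception (d)'s conditions are all satisfied: a current General Approval is held; the baseline figure is 646, meeting the 581 threshold; all sales are at a certified farmers' market. However, paragraphs (n)–(o) must be considered: (n) operates against (d): the registered capacity is 1,060 units, below the 1,260 units limit. (o) does not operate here (the Annual Clearance is not current), so (n) stands. Exception (d) does not apply.
No exception applies. The general rule governs.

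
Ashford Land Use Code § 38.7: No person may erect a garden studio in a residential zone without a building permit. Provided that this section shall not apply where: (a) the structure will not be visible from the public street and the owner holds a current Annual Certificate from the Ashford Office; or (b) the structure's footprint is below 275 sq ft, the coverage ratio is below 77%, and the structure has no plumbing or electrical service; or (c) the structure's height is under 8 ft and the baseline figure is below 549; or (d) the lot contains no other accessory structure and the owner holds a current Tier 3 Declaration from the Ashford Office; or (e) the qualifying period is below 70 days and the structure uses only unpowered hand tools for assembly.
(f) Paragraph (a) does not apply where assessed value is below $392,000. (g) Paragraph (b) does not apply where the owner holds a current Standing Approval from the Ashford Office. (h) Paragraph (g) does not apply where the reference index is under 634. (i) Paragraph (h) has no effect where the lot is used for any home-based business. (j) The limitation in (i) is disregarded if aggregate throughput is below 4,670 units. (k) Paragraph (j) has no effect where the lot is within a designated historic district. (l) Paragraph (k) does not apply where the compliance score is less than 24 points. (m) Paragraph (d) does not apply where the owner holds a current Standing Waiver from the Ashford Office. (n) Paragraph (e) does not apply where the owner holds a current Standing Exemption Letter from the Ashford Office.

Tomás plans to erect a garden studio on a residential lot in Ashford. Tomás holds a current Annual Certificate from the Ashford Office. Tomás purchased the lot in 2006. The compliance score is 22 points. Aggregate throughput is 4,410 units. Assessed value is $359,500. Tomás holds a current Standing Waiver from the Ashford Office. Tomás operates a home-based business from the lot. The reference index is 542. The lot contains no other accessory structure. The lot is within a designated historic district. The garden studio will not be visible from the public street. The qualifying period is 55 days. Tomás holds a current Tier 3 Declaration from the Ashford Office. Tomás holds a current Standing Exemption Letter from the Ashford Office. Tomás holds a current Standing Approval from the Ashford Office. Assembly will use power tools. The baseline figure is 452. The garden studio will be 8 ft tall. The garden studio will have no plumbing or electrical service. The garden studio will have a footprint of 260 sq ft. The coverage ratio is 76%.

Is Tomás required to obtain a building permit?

No — exception (b) applies; Tomás does not need a building permit.

Exception (a)'s conditions are all satisfied: the structure will not be visible from the street; a current Annual Certificate is held. But: (f) is engaged — assessed value is $359,500, below the $392,000 limit. Exception (a) does not apply.
Exception (b) is satisfied on its face — the structure's footprint is 260 sq ft, below the 275 sq ft limit; the coverage ratio is 76%, below the 77% limit; there is no plumbing or electrical service. Applying paragraphs (g)–(l): (g) would limit (b) — a current Standing Approval is held — but (h) sets (g) aside: (h) operates — the reference index is 542, under the 634 limit. (i) is engaged (a home-based business operates on the lot), but is displaced by (j): (j) operates against (i): aggregate throughput is 4,410 units, below the 4,670 units limit. (k) is engaged (the lot is in a historic district), but yields to (l): (l) is triggered — the compliance score is 22 points, less than the 24 points limit. Exception (b) stands.
Exception (c) does not apply: the structure's height is 8 ft, not under 8 ft.
Exception (d): the lot has no other accessory structure; a current Tier 3 Declaration is held — every condition holds. But: (m) is engaged — a current Standing Waiver is held. So (d) is unavailable.
Exception (e) fails — assembly uses power tools.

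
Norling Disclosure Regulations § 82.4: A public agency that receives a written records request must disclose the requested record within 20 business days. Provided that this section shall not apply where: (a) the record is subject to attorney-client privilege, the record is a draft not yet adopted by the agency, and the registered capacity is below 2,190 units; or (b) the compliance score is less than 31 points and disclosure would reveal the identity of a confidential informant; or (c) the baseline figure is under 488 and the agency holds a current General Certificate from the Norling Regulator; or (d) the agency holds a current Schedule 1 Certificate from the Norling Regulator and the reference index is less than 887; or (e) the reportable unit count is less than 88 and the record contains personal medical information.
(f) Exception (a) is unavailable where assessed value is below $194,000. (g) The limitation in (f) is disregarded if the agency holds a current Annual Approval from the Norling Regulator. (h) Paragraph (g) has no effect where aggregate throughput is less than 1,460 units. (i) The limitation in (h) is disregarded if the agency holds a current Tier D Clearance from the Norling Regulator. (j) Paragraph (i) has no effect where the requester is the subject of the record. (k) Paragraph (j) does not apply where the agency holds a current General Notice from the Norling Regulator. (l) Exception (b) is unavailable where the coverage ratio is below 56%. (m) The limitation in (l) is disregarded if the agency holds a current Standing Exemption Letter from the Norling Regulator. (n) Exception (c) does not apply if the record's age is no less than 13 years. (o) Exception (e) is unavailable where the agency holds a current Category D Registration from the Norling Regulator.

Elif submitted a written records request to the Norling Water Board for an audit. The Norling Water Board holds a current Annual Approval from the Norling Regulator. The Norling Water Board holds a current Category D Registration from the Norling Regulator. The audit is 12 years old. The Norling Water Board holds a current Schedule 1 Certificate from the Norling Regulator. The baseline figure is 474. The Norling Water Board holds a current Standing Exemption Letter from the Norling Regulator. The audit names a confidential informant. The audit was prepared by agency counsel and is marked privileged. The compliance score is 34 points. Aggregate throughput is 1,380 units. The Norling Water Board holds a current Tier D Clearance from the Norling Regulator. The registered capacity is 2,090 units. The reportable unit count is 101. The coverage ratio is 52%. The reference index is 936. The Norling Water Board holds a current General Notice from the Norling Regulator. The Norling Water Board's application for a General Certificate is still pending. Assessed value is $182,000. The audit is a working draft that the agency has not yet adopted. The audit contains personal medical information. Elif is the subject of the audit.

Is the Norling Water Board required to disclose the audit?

No — exception (a) applies; the Norling Water Board is not required to disclose the audit.

Exception (a) is satisfied on its face — the audit is privileged; the audit is an unadopted draft; the registered capacity is 2,090 units, below the 2,190 units limit. As to paragraphs (f)–(k): (f) would limit (a) — assessed value is $182,000, below the $194,000 limit — but (g) sets (f) aside: (g) is engaged — a current Annual Approval is held. (h) is triggered (aggregate throughput is 1,380 units, less than the 1,460 units limit), but is displaced by (i): (i) applies — a current Tier D Clearance is held. (j) is engaged (Elif is the subject of the audit), but is set aside by (k): (k) operates against (j): a current General Notice is held. Exception (a) stands.
Exception (b) fails — the compliance score is 34 points, not less than 31 points.
Exception (c) requires that the agency holds a current General Certificate from the Norling Regulator; but there is no General Certificate in force, so (c) is unavailable.
Exception (d) fails — the reference index is 936, not less than 887.
Exception (e) requires that the reportable unit count is less than 88; but the reportable unit count is 101, not less than 88, so (e) is unavailable.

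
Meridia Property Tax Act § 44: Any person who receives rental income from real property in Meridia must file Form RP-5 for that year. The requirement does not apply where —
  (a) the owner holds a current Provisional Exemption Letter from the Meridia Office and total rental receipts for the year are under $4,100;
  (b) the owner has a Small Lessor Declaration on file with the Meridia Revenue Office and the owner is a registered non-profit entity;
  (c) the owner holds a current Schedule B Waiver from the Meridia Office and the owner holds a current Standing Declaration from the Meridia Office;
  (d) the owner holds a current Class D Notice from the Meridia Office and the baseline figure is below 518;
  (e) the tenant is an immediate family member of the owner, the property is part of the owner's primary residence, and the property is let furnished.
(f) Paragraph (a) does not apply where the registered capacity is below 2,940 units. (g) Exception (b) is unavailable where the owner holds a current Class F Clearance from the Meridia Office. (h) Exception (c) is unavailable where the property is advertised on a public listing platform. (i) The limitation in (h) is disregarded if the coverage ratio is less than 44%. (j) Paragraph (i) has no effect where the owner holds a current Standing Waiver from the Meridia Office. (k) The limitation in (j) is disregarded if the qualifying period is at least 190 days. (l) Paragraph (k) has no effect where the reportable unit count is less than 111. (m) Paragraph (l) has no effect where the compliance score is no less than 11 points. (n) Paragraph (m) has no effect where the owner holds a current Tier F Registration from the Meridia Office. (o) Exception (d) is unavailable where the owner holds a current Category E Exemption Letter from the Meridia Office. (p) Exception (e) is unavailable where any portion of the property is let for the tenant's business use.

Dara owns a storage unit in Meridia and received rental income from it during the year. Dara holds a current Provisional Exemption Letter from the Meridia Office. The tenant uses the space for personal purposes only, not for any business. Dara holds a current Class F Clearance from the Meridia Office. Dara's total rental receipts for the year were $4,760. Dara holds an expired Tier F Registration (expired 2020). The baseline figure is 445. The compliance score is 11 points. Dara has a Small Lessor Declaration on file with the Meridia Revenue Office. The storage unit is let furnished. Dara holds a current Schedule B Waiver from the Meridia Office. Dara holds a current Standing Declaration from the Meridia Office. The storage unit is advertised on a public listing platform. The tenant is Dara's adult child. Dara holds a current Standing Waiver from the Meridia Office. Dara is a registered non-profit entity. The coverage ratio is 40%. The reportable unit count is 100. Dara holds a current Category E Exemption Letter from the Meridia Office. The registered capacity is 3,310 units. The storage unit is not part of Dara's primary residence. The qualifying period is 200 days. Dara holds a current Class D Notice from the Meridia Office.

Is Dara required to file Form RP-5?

Exception (a) fails — total rental receipts for the year are $4,760, not under $4,100.
Exception (b)'s conditions are all satisfied: a Small Lessor Declaration is on file; Dara is a registered non-profit. Turning to paragraph (g): (g) applies — a current Class F Clearance is held. So (b) is unavailable.
Exception (c): a current Schedule B Waiver is held; a current Standing Declaration is held — every condition holds. Applying paragraphs (h)–(n): (h) would limit (c) — the property is publicly advertised — but (i) sets (h) aside: (i) is triggered — the coverage ratio is 40%, less than the 44% limit. (j) applies (a current Standing Waiver is held), but is displaced by (k): (k) operates — the qualifying period is 200 days, meeting the 190 days threshold. (l) operates (the reportable unit count is 100, less than the 111 limit), but yields to (m): (m) applies — the compliance score is 11 points, meeting the 11 points threshold. (n), which would lift (m), is not triggered — the Tier F Registration is not current. (c) remains available.
All of (d)'s requirements are met (a current Class D Notice is held; the baseline figure is 445, below the 518 limit). However, paragraph (o) must be considered: (o) is engaged — a current Category E Exemption Letter is held. So (d) is unavailable.
Exception (e) does not apply: the storage unit is not part of the primary residence.

No — exception (c) applies; Dara is not required to file Form RP-5.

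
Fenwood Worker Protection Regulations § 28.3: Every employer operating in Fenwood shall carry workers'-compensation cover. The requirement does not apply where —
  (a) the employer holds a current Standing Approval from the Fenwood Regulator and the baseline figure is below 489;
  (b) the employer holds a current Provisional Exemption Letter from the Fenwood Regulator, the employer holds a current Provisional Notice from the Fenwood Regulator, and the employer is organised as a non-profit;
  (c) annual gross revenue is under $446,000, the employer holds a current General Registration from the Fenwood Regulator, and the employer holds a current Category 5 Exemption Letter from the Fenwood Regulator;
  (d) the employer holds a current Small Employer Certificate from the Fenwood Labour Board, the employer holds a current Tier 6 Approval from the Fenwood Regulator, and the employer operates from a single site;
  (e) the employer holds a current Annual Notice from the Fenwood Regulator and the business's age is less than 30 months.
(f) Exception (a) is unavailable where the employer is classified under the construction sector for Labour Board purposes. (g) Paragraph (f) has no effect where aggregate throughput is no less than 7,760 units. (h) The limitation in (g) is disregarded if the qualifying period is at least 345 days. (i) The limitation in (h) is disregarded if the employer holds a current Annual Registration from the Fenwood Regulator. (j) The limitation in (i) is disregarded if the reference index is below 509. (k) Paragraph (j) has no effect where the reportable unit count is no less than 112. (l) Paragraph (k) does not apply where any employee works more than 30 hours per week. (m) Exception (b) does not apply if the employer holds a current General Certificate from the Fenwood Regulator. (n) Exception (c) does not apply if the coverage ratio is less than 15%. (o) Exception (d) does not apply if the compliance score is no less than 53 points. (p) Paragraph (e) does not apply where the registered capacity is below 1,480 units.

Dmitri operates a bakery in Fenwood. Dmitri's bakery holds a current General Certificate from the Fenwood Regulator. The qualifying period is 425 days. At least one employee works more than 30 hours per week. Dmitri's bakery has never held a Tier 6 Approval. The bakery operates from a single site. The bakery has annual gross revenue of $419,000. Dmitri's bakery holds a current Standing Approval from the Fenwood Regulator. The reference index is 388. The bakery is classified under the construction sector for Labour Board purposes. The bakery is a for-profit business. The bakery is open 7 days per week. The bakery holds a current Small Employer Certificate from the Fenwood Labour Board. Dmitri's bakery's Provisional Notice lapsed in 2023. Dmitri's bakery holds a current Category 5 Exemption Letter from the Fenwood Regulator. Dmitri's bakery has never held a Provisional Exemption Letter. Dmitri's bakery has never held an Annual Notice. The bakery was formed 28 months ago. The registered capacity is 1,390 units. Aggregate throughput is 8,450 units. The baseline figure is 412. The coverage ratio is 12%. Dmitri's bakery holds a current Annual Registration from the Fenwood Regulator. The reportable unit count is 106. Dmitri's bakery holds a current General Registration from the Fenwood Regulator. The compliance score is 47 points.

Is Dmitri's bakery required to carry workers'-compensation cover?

Exception (a) is satisfied on its face — a current Standing Approval is held; the baseline figure is 412, below the 489 limit. However, paragraphs (f)–(l) must be considered: (f) operates against (a): the bakery is classified under the construction sector. (g) would limit (f) — aggregate throughput is 8,450 units, meeting the 7,760 units threshold — but (h) sets (g) aside: (h) applies — the qualifying period is 425 days, meeting the 345 days threshold. (i) operates (a current Annual Registration is held), but is itself disapplied by (j): (j) operates against (i): the reference index is 388, below the 509 limit. (k) is not engaged (the reportable unit count is 106, short of 112), so (j) stands. (a) is therefore removed.
Exception (b) fails — no current Provisional Exemption Letter is held.
Exception (c)'s conditions are all satisfied: annual gross revenue is $419,000, under the $446,000 limit; a current General Registration is held; a current Category 5 Exemption Letter is held. But: (n) operates against (c): the coverage ratio is 12%, less than the 15% limit. So (c) is unavailable.
Exception (d) does not apply: no current Tier 6 Approval is held.
Exception (e) fails — no current Annual Notice is held.
Every exception is unavailable, so the rule governs.

Yes — Dmitri's bakery must carry workers'-compensation cover.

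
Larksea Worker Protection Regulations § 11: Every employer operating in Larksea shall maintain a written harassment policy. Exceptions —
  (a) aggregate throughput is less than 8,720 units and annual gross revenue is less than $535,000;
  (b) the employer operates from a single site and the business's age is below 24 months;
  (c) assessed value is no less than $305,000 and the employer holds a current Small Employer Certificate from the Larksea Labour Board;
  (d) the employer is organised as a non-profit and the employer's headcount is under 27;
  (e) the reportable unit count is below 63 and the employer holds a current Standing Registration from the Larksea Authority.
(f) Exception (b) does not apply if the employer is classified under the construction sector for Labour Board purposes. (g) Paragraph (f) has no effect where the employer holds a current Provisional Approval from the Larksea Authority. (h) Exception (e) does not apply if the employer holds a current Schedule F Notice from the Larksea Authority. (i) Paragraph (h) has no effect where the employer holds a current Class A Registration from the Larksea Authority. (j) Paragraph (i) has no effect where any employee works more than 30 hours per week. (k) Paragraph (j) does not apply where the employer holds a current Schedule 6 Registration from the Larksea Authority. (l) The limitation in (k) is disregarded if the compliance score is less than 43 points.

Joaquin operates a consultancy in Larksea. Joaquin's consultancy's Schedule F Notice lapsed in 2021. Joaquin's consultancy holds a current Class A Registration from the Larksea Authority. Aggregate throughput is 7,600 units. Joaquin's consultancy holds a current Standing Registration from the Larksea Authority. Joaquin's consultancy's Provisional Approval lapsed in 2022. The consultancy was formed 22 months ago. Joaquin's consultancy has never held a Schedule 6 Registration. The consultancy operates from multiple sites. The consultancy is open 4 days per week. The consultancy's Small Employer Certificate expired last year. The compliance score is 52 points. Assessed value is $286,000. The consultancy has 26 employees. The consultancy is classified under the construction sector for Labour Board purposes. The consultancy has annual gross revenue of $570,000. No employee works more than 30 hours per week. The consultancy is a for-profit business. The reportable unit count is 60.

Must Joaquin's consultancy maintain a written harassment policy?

No — exception (e) applies; Joaquin's consultancy is not required to maintain a written harassment policy.

Exception (a) requires that annual gross revenue is less than $535,000; but annual gross revenue is $570,000, not less than $535,000, so (a) is unavailable.
Exception (b) requires that the employer operates from a single site; but the employer operates from multiple sites, so (b) is unavailable.
Exception (c) does not apply: assessed value is $286,000, short of $305,000.
Exception (d) fails — the employer is for-profit.
Exception (e): the reportable unit count is 60, below the 63 limit; a current Standing Registration is held — every condition holds. Under paragraphs (h)–(l): (h), which would limit (e), does not operate here: no current Schedule F Notice is held. (e) remains available.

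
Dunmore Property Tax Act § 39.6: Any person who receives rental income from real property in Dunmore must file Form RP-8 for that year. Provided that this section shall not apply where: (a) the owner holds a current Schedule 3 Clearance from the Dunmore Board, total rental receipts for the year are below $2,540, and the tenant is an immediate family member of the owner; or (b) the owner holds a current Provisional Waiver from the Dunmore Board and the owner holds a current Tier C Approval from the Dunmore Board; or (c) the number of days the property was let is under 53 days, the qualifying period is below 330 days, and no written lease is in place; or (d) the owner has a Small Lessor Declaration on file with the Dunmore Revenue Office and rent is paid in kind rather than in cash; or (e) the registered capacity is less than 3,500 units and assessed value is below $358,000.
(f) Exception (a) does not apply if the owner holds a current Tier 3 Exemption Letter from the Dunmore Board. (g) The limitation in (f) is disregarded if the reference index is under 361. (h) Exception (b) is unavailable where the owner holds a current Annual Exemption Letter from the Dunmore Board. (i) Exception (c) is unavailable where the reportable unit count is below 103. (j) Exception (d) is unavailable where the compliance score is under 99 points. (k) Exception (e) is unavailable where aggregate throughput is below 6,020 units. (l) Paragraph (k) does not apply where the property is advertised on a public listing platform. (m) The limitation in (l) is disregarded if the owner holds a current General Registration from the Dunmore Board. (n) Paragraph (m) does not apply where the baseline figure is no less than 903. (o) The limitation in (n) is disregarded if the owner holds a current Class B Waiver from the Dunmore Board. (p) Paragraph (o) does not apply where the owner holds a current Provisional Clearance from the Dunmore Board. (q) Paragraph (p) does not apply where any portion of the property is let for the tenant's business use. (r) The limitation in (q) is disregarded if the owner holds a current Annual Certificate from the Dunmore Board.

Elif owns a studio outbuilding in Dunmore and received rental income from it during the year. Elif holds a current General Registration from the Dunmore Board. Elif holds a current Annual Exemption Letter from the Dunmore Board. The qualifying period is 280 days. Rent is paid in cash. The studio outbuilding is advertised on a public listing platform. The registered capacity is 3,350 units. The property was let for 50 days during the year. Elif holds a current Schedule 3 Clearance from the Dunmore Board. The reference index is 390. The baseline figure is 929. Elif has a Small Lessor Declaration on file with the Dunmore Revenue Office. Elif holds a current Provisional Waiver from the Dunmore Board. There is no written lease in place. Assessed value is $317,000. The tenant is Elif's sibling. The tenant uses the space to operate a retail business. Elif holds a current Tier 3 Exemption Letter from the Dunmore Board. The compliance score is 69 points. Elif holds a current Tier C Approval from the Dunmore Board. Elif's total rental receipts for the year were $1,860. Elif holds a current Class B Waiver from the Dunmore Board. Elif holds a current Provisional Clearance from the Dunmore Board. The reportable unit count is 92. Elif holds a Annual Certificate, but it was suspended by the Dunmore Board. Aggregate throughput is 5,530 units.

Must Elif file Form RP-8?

Yes — Elif must file Form RP-8.

Exception (a)'s conditions are all satisfied: a current Schedule 3 Clearance is held; total rental receipts for the year are $1,860, below the $2,540 limit; the tenant is an immediate family member. But applying paragraphs (f)–(g): (f) operates — a current Tier 3 Exemption Letter is held. (g) is not engaged (the reference index is 390, not under 361), so (f) stands. Exception (a) does not apply.
Exception (b) is satisfied on its face — a current Provisional Waiver is held; a current Tier C Approval is held. But: (h) applies — a current Annual Exemption Letter is held. Exception (b) does not apply.
All of (c)'s requirements are met (the number of days the property was let is 50 days, under the 53 days limit; the qualifying period is 280 days, below the 330 days limit; there is no written lease). But: (i) operates against (c): the reportable unit count is 92, below the 103 limit. So (c) is unavailable.
Exception (d) requires that rent is paid in kind rather than in cash; but rent is paid in cash, so (d) is unavailable.
Exception (e) is satisfied on its face — the registered capacity is 3,350 units, less than the 3,500 units limit; assessed value is $317,000, below the $358,000 limit. But applying paragraphs (k)–(r): (k) operates against (e): aggregate throughput is 5,530 units, below the 6,020 units limit. (l) would limit (k) — the property is publicly advertised — but (m) sets (l) aside: (m) operates against (l): a current General Registration is held. (n) would limit (m) — the baseline figure is 929, meeting the 903 threshold — but (o) sets (n) aside: (o) operates against (n): a current Class B Waiver is held. (p) would limit (o) — a current Provisional Clearance is held — but (q) sets (p) aside: (q) operates against (p): the space is let for business use. (r) is inapplicable (no current Annual Certificate is held), so (q) stands. So (e) is unavailable.
No exception is made out. Elif falls within the general rule.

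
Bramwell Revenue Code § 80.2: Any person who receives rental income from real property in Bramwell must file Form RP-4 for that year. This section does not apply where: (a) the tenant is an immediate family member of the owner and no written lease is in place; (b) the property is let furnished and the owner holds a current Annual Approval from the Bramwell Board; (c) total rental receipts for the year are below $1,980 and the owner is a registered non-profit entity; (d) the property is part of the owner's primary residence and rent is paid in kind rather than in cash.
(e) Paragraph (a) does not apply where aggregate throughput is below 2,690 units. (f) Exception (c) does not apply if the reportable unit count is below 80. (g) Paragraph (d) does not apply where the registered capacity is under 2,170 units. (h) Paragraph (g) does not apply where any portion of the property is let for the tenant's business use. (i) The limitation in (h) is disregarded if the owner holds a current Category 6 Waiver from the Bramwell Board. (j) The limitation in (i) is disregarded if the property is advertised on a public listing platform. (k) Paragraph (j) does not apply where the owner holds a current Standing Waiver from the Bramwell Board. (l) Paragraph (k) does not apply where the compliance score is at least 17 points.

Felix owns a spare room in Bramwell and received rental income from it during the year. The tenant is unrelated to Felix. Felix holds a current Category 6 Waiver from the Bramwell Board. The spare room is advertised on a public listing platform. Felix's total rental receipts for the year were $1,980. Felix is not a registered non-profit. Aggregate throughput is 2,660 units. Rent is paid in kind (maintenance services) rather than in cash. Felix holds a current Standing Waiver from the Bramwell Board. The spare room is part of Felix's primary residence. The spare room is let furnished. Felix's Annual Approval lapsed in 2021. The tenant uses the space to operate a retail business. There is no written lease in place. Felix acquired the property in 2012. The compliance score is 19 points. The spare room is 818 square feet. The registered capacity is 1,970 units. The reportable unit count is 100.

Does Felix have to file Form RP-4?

Exception (a) does not apply: the tenant is unrelated to the owner.
Exception (b) fails — there is no Annual Approval in force.
Exception (c) requires that total rental receipts for the year are below $1,980; but total rental receipts for the year are $1,980, not below $1,980, so (c) is unavailable.
All of (d)'s requirements are met (the spare room is part of the primary residence; rent is paid in kind). As to paragraphs (g)–(l): (g) applies (the registered capacity is 1,970 units, under the 2,170 units limit), but is set aside by (h): (h) applies — the space is let for business use. (i) applies (a current Category 6 Waiver is held), but is overridden by (j): (j) operates against (i): the property is publicly advertised. (k) operates (a current Standing Waiver is held), but is set aside by (l): (l) operates against (k): the compliance score is 19 points, meeting the 17 points threshold. Exception (d) stands.

No — exception (d) applies; Felix is not required to file Form RP-4.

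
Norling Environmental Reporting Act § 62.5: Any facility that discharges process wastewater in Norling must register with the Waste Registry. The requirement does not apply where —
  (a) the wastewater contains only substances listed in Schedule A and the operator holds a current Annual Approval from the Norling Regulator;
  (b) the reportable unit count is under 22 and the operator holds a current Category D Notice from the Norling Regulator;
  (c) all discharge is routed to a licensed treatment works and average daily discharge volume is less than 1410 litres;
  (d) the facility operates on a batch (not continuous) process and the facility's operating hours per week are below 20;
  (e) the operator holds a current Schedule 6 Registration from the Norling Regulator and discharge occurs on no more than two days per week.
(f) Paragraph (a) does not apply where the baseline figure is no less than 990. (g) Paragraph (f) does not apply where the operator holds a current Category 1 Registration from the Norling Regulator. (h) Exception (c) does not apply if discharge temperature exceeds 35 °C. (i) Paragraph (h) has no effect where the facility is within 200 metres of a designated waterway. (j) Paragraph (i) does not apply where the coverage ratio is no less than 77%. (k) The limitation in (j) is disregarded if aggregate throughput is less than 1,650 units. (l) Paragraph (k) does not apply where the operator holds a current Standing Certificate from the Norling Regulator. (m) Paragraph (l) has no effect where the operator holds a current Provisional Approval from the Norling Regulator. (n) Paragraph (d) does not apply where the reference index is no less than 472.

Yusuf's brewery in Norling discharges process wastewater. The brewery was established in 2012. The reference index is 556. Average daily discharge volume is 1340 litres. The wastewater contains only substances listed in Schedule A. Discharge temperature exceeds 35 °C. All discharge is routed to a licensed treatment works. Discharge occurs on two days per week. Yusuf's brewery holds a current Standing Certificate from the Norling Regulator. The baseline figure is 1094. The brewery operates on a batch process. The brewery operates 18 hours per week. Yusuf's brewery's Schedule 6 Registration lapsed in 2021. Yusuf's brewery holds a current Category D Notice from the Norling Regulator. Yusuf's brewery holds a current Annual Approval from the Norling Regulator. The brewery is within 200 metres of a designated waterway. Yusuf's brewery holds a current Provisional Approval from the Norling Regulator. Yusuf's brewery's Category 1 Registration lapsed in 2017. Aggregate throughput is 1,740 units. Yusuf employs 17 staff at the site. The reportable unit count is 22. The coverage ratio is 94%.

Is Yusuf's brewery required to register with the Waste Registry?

Exception (a) is satisfied on its face — the wastewater is Schedule-A-only; a current Annual Approval is held. Turning to paragraphs (f)–(g): (f) operates against (a): the baseline figure is 1,094, meeting the 990 threshold. (g) is inapplicable (there is no Category 1 Registration in force), so (f) stands. Exception (a) does not apply.
Exception (b) fails — the reportable unit count is 22, not under 22.
All of (c)'s requirements are met (discharge is routed to a licensed treatment works; average daily discharge volume is 1340 litres, less than the 1410 litres limit). However, paragraphs (h)–(m) must be considered: (h) operates against (c): discharge temperature exceeds 35 °C. (i) would limit (h) — the brewery is within 200 m of a designated waterway — but (j) sets (i) aside: (j) applies — the coverage ratio is 94%, meeting the 77% threshold. (k), which would lift (j), is inapplicable — aggregate throughput is 1,740 units, not less than 1,650 units. So (c) is unavailable.
Exception (d): the facility operates on a batch process; the facility's operating hours per week are 18, below the 20 limit — every condition holds. Turning to paragraph (n): (n) operates against (d): the reference index is 556, meeting the 472 threshold. (d) is therefore removed.
Exception (e) requires that the operator holds a current Schedule 6 Registration from the Norling Regulator; but no current Schedule 6 Registration is held, so (e) is unavailable.
None of the exceptions is available; § 62.5 applies in full.

Yes — Yusuf's brewery must register with the Waste Registry.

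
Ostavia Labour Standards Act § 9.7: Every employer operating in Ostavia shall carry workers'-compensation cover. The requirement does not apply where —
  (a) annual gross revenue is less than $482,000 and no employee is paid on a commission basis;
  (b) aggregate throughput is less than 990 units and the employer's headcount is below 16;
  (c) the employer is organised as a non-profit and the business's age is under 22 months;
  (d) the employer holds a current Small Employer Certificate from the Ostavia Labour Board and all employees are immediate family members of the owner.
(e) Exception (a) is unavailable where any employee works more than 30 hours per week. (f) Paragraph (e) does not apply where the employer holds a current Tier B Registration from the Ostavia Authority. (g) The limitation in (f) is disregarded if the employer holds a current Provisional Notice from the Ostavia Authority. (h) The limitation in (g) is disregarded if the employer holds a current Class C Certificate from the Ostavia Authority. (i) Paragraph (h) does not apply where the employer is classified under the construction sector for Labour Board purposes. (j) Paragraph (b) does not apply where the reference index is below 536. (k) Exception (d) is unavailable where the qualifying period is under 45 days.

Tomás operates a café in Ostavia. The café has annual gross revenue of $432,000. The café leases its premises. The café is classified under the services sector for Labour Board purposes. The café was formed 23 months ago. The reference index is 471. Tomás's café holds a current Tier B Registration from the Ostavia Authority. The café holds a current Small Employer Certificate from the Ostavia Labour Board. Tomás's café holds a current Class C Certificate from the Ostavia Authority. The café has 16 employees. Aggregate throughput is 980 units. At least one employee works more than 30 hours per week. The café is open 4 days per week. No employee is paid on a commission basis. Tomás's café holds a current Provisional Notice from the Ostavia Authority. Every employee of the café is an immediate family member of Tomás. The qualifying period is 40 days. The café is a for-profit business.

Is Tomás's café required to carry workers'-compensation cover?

No — exception (a) applies; Tomás's café is not required to carry workers'-compensation cover.

Exception (a)'s conditions are all satisfied: annual gross revenue is $432,000, less than the $482,000 limit; no employee is paid on commission. Considering the limiting provisions: (e) operates (at least one employee exceeds 30 hours/week), but is set aside by (f): (f) is triggered — a current Tier B Registration is held. (g) would limit (f) — a current Provisional Notice is held — but (h) sets (g) aside: (h) operates — a current Class C Certificate is held. (i), which would lift (h), is not triggered — the café is classified under the services sector. (a) remains available.
Exception (b) does not apply: the employer's headcount is 16, not below 16.
Exception (c) fails — the employer is for-profit.
Exception (d)'s conditions are all satisfied: a current Small Employer Certificate is held; every employee is an immediate family member. But: (k) operates against (d): the qualifying period is 40 days, under the 45 days limit. So (d) is unavailable.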